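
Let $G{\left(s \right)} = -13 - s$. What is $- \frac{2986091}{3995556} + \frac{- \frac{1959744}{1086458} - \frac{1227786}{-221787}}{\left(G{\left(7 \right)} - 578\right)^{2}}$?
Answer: $- \frac{188088513020432829313}{251676416227422133428} \approx -0.74734$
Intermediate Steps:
$- \frac{2986091}{3995556} + \frac{- \frac{1959744}{1086458} - \frac{1227786}{-221787}}{\left(G{\left(7 \right)} - 578\right)^{2}} = - \frac{2986091}{3995556} + \frac{- \frac{1959744}{1086458} - \frac{1227786}{-221787}}{\left(\left(-13 - 7\right) - 578\right)^{2}} = \left(-2986091\right) \frac{1}{3995556} + \frac{\left(-1959744\right) \frac{1}{1086458} - - \frac{409262}{73929}}{\left(\left(-13 - 7\right) - 578\right)^{2}} = - \frac{2986091}{3995556} + \frac{- \frac{979872}{543229} + \frac{409262}{73929}}{\left(-20 - 578\right)^{2}} = - \frac{2986091}{3995556} + \frac{7888527890}{2113704039 \left(-598\right)^{2}} = - \frac{2986091}{3995556} + \frac{7888527890}{2113704039 \cdot 357604} = - \frac{2986091}{3995556} + \frac{7888527890}{2113704039} \cdot \frac{1}{357604} = - \frac{2986091}{3995556} + \frac{3944263945}{377934509581278} = - \frac{188088513020432829313}{251676416227422133428}$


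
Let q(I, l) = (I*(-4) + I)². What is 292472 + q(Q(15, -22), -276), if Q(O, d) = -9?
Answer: 293201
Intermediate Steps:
q(I, l) = 9*I² (q(I, l) = (-4*I + I)² = (-3*I)² = 9*I²)
292472 + q(Q(15, -22), -276) = 292472 + 9*(-9)² = 292472 + 9*81 = 292472 + 729 = 293201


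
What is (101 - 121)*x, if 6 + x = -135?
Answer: 2820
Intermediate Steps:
x = -141 (x = -6 - 135 = -141)
(101 - 121)*x = (101 - 121)*(-141) = -20*(-141) = 2820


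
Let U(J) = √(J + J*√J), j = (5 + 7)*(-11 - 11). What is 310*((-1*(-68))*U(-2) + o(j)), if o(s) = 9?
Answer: 2790 + 21080*√(-2 - 2*I*√2) ≈ 20826.0 - 34843.0*I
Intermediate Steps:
j = -264 (j = 12*(-22) = -264)
U(J) = √(J + J^(3/2))
310*((-1*(-68))*U(-2) + o(j)) = 310*((-1*(-68))*√(-2 + (-2)^(3/2)) + 9) = 310*(68*√(-2 - 2*I*√2) + 9) = 310*(9 + 68*√(-2 - 2*I*√2)) = 2790 + 21080*√(-2 - 2*I*√2)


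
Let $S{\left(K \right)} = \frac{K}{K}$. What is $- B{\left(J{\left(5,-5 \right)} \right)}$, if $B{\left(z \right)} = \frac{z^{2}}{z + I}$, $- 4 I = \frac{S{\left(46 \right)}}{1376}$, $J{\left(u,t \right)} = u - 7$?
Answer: $\frac{22016}{11009} \approx 1.9998$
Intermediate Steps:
$S{\left(K \right)} = 1$
$J{\left(u,t \right)} = -7 + u$ ($J{\left(u,t \right)} = u - 7 = -7 + u$)
$I = - \frac{1}{5504}$ ($I = - \frac{1 \cdot \frac{1}{1376}}{4} = \left(- \frac{1}{4}\right) \frac{1}{1376} = - \frac{1}{5504} \approx -0.00018169$)
$B{\left(z \right)} = \frac{z^{2}}{- \frac{1}{5504} + z}$ ($B{\left(z \right)} = \frac{z^{2}}{z - \frac{1}{5504}} = \frac{z^{2}}{- \frac{1}{5504} + z}$)
$- B{\left(J{\left(5,-5 \right)} \right)} = - \frac{5504 \left(-7 + 5\right)^{2}}{-1 + 5504 \left(-7 + 5\right)} = - \frac{5504 \left(-2\right)^{2}}{-1 + 5504 \left(-2\right)} = - \frac{5504 \cdot 4}{-1 - 11008} = - \frac{5504 \cdot 4}{-11009} = - \frac{5504 \cdot 4 \left(-1\right)}{11009} = \left(-1\right) \left(- \frac{22016}{11009}\right) = \frac{22016}{11009}$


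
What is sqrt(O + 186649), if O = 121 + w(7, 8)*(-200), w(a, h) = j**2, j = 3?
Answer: sqrt(184970) ≈ 430.08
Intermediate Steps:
w(a, h) = 9 (w(a, h) = 3**2 = 9)
O = -1679 (O = 121 + 9*(-200) = 121 - 1800 = -1679)
sqrt(O + 186649) = sqrt(-1679 + 186649) = sqrt(184970)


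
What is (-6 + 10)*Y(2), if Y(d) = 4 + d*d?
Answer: 32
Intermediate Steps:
Y(d) = 4 + d²
(-6 + 10)*Y(2) = (-6 + 10)*(4 + 2²) = 4*(4 + 4) = 4*8 = 32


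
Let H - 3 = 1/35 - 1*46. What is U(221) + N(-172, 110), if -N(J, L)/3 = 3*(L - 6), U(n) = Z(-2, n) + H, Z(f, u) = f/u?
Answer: -7572414/7735 ≈ -978.98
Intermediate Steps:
H = -1504/35 (H = 3 + (1/35 - 1*46) = 3 + (1/35 - 46) = 3 - 1609/35 = -1504/35 ≈ -42.971)
U(n) = -1504/35 - 2/n (U(n) = -2/n - 1504/35 = -1504/35 - 2/n)
N(J, L) = 54 - 9*L (N(J, L) = -9*(L - 6) = -9*(-6 + L) = -3*(-18 + 3*L) = 54 - 9*L)
U(221) + N(-172, 110) = (-1504/35 - 2/221) + (54 - 9*110) = (-1504/35 - 2*1/221) + (54 - 990) = (-1504/35 - 2/221) - 936 = -332454/7735 - 936 = -7572414/7735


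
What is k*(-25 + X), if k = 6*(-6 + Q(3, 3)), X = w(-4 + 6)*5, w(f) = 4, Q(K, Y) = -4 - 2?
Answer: 360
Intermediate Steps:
Q(K, Y) = -6
X = 20 (X = 4*5 = 20)
k = -72 (k = 6*(-6 - 6) = 6*(-12) = -72)
k*(-25 + X) = -72*(-25 + 20) = -72*(-5) = 360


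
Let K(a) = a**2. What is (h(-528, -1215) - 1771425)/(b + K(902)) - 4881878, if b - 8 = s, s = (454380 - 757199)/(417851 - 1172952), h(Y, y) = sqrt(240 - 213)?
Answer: -2999229648455739943/614359537631 + 2265303*sqrt(3)/614359537631 ≈ -4.8819e+6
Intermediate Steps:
h(Y, y) = 3*sqrt(3) (h(Y, y) = sqrt(27) = 3*sqrt(3))
s = 302819/755101 (s = -302819/(-755101) = -302819*(-1/755101) = 302819/755101 ≈ 0.40103)
b = 6343627/755101 (b = 8 + 302819/755101 = 6343627/755101 ≈ 8.4010)
(h(-528, -1215) - 1771425)/(b + K(902)) - 4881878 = (3*sqrt(3) - 1771425)/(6343627/755101 + 902**2) - 4881878 = (-1771425 + 3*sqrt(3))/(6343627/755101 + 813604) - 4881878 = (-1771425 + 3*sqrt(3))/(614359537631/755101) - 4881878 = (-1771425 + 3*sqrt(3))*(755101/614359537631) - 4881878 = (-1337604788925/614359537631 + 2265303*sqrt(3)/614359537631) - 4881878 = -2999229648455739943/614359537631 + 2265303*sqrt(3)/614359537631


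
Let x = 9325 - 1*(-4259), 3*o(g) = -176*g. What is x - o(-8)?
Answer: 39344/3 ≈ 13115.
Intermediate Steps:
o(g) = -176*g/3 (o(g) = (-176*g)/3 = -176*g/3)
x = 13584 (x = 9325 + 4259 = 13584)
x - o(-8) = 13584 - (-176)*(-8)/3 = 13584 - 1*1408/3 = 13584 - 1408/3 = 39344/3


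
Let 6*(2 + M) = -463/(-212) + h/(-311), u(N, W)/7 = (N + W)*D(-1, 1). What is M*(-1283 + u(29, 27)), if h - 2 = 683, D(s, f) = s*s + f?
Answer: 131804363/131864 ≈ 999.55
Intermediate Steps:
D(s, f) = f + s**2 (D(s, f) = s**2 + f = f + s**2)
h = 685 (h = 2 + 683 = 685)
u(N, W) = 14*N + 14*W (u(N, W) = 7*((N + W)*(1 + (-1)**2)) = 7*((N + W)*(1 + 1)) = 7*((N + W)*2) = 7*(2*N + 2*W) = 14*N + 14*W)
M = -264137/131864 (M = -2 + (-463/(-212) + 685/(-311))/6 = -2 + (-463*(-1/212) + 685*(-1/311))/6 = -2 + (463/212 - 685/311)/6 = -2 + (1/6)*(-1227/65932) = -2 - 409/131864 = -264137/131864 ≈ -2.0031)
M*(-1283 + u(29, 27)) = -264137*(-1283 + (14*29 + 14*27))/131864 = -264137*(-1283 + (406 + 378))/131864 = -264137*(-1283 + 784)/131864 = -264137/131864*(-499) = 131804363/131864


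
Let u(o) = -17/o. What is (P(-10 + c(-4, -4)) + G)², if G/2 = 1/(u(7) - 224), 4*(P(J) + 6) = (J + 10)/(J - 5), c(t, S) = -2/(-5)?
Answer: 1937911783921/53550588100 ≈ 36.188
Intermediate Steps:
c(t, S) = ⅖ (c(t, S) = -2*(-⅕) = ⅖)
P(J) = -6 + (10 + J)/(4*(-5 + J)) (P(J) = -6 + ((J + 10)/(J - 5))/4 = -6 + ((10 + J)/(-5 + J))/4 = -6 + (10 + J)/(4*(-5 + J)))
G = -14/1585 (G = 2/(-17/7 - 224) = 2/(-1585/7) = 2*(-7/1585) = -14/1585 ≈ -0.0088328)
(P(-10 + c(-4, -4)) + G)² = ((130 - 23*(-10 + ⅖))/(4*(-5 + (-10 + ⅖))) - 14/1585)² = ((130 - 23*(-48/5))/(4*(-5 - 48/5)) - 14/1585)² = ((130 + 1104/5)/(4*(-73/5)) - 14/1585)² = ((¼)*(-5/73)*(1754/5) - 14/1585)² = (-877/146 - 14/1585)² = (-1392089/231410)² = 1937911783921/53550588100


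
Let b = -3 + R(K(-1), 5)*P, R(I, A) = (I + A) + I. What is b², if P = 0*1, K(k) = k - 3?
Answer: 9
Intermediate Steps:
K(k) = -3 + k
R(I, A) = A + 2*I (R(I, A) = (A + I) + I = A + 2*I)
P = 0
b = -3 (b = -3 + (5 + 2*(-3 - 1))*0 = -3 + (5 + 2*(-4))*0 = -3 + (5 - 8)*0 = -3 - 3*0 = -3 + 0 = -3)
b² = (-3)² = 9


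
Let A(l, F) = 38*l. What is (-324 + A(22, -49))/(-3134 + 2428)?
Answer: -256/353 ≈ -0.72521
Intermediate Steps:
(-324 + A(22, -49))/(-3134 + 2428) = (-324 + 38*22)/(-3134 + 2428) = (-324 + 836)/(-706) = 512*(-1/706) = -256/353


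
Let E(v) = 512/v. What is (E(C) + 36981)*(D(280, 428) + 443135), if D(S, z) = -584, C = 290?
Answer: 2373180180051/145 ≈ 1.6367e+10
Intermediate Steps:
(E(C) + 36981)*(D(280, 428) + 443135) = (512/290 + 36981)*(-584 + 443135) = (512*(1/290) + 36981)*442551 = (256/145 + 36981)*442551 = (5362501/145)*442551 = 2373180180051/145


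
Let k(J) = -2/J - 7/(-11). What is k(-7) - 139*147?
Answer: -1573270/77 ≈ -20432.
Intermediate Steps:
k(J) = 7/11 - 2/J (k(J) = -2/J - 7*(-1/11) = -2/J + 7/11 = 7/11 - 2/J)
k(-7) - 139*147 = (7/11 - 2/(-7)) - 139*147 = (7/11 - 2*(-1/7)) - 20433 = (7/11 + 2/7) - 20433 = 71/77 - 20433 = -1573270/77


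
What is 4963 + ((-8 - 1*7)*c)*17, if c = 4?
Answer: 3943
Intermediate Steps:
4963 + ((-8 - 1*7)*c)*17 = 4963 + ((-8 - 1*7)*4)*17 = 4963 + ((-8 - 7)*4)*17 = 4963 - 15*4*17 = 4963 - 60*17 = 4963 - 1020 = 3943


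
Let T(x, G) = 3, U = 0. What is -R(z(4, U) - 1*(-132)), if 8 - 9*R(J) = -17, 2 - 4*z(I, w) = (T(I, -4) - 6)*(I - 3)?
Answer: -25/9 ≈ -2.7778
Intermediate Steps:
z(I, w) = -7/4 + 3*I/4 (z(I, w) = 1/2 - (3 - 6)*(I - 3)/4 = 1/2 - (-3)*(-3 + I)/4 = 1/2 - (9 - 3*I)/4 = 1/2 + (-9/4 + 3*I/4) = -7/4 + 3*I/4)
R(J) = 25/9 (R(J) = 8/9 - 1/9*(-17) = 8/9 + 17/9 = 25/9)
-R(z(4, U) - 1*(-132)) = -1*25/9 = -25/9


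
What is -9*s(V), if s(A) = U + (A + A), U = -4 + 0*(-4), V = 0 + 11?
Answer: -162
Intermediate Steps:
V = 11
U = -4 (U = -4 + 0 = -4)
s(A) = -4 + 2*A (s(A) = -4 + (A + A) = -4 + 2*A)
-9*s(V) = -9*(-4 + 2*11) = -9*(-4 + 22) = -9*18 = -162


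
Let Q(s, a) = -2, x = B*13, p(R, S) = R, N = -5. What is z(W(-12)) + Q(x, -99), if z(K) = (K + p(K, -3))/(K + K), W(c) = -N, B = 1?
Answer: -1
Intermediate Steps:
x = 13 (x = 1*13 = 13)
W(c) = 5 (W(c) = -1*(-5) = 5)
z(K) = 1 (z(K) = (K + K)/(K + K) = (2*K)/((2*K)) = (2*K)*(1/(2*K)) = 1)
z(W(-12)) + Q(x, -99) = 1 - 2 = -1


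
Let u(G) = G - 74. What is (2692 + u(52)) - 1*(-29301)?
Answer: 31971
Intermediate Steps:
u(G) = -74 + G
(2692 + u(52)) - 1*(-29301) = (2692 + (-74 + 52)) - 1*(-29301) = (2692 - 22) + 29301 = 2670 + 29301 = 31971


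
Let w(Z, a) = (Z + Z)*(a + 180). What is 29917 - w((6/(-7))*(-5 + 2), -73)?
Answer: 205567/7 ≈ 29367.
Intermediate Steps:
w(Z, a) = 2*Z*(180 + a) (w(Z, a) = (2*Z)*(180 + a) = 2*Z*(180 + a))
29917 - w((6/(-7))*(-5 + 2), -73) = 29917 - 2*(6/(-7))*(-5 + 2)*(180 - 73) = 29917 - 2*(6*(-1/7))*(-3)*107 = 29917 - 2*(-6/7*(-3))*107 = 29917 - 2*18*107/7 = 29917 - 1*3852/7 = 29917 - 3852/7 = 205567/7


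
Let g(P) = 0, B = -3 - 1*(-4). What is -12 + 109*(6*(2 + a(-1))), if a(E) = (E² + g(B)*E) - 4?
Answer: -666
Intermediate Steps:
B = 1 (B = -3 + 4 = 1)
a(E) = -4 + E² (a(E) = (E² + 0*E) - 4 = (E² + 0) - 4 = E² - 4 = -4 + E²)
-12 + 109*(6*(2 + a(-1))) = -12 + 109*(6*(2 + (-4 + (-1)²))) = -12 + 109*(6*(2 + (-4 + 1))) = -12 + 109*(6*(2 - 3)) = -12 + 109*(6*(-1)) = -12 + 109*(-6) = -12 - 654 = -666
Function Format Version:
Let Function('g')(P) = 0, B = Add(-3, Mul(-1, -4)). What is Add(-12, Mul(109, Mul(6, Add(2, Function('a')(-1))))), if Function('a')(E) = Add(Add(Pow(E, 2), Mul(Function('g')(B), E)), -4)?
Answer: -666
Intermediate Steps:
B = 1 (B = Add(-3, 4) = 1)
Function('a')(E) = Add(-4, Pow(E, 2)) (Function('a')(E) = Add(Add(Pow(E, 2), Mul(0, E)), -4) = Add(Add(Pow(E, 2), 0), -4) = Add(Pow(E, 2), -4) = Add(-4, Pow(E, 2)))
Add(-12, Mul(109, Mul(6, Add(2, Function('a')(-1))))) = Add(-12, Mul(109, Mul(6, Add(2, Add(-4, Pow(-1, 2)))))) = Add(-12, Mul(109, Mul(6, Add(2, Add(-4, 1))))) = Add(-12, Mul(109, Mul(6, Add(2, -3)))) = Add(-12, Mul(109, Mul(6, -1))) = Add(-12, Mul(109, -6)) = Add(-12, -654) = -666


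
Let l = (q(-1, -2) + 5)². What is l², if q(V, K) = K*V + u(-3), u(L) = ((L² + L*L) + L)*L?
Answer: 2085136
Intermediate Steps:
u(L) = L*(L + 2*L²) (u(L) = ((L² + L²) + L)*L = (2*L² + L)*L = (L + 2*L²)*L = L*(L + 2*L²))
q(V, K) = -45 + K*V (q(V, K) = K*V + (-3)²*(1 + 2*(-3)) = K*V + 9*(1 - 6) = K*V + 9*(-5) = K*V - 45 = -45 + K*V)
l = 1444 (l = ((-45 - 2*(-1)) + 5)² = ((-45 + 2) + 5)² = (-43 + 5)² = (-38)² = 1444)
l² = 1444² = 2085136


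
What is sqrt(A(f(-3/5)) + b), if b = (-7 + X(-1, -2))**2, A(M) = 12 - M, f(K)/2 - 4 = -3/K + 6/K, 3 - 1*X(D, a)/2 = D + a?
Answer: sqrt(39) ≈ 6.2450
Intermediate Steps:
X(D, a) = 6 - 2*D - 2*a (X(D, a) = 6 - 2*(D + a) = 6 + (-2*D - 2*a) = 6 - 2*D - 2*a)
f(K) = 8 + 6/K (f(K) = 8 + 2*(-3/K + 6/K) = 8 + 2*(3/K) = 8 + 6/K)
b = 25 (b = (-7 + (6 - 2*(-1) - 2*(-2)))**2 = (-7 + (6 + 2 + 4))**2 = (-7 + 12)**2 = 5**2 = 25)
sqrt(A(f(-3/5)) + b) = sqrt((12 - (8 + 6/((-3/5)))) + 25) = sqrt((12 - (8 + 6/((-3*1/5)))) + 25) = sqrt((12 - (8 + 6/(-3/5))) + 25) = sqrt((12 - (8 + 6*(-5/3))) + 25) = sqrt((12 - (8 - 10)) + 25) = sqrt((12 - 1*(-2)) + 25) = sqrt((12 + 2) + 25) = sqrt(14 + 25) = sqrt(39)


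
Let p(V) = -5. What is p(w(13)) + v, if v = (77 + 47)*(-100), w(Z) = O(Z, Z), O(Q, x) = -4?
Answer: -12405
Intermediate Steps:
w(Z) = -4
v = -12400 (v = 124*(-100) = -12400)
p(w(13)) + v = -5 - 12400 = -12405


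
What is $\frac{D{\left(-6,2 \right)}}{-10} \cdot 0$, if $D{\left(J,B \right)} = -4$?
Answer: $0$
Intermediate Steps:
$\frac{D{\left(-6,2 \right)}}{-10} \cdot 0 = - \frac{4}{-10} \cdot 0 = \left(-4\right) \left(- \frac{1}{10}\right) 0 = \frac{2}{5} \cdot 0 = 0$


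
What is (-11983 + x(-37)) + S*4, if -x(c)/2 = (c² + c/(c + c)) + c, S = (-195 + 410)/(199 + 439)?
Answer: -4672282/319 ≈ -14647.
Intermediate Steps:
S = 215/638 ≈ 0.33699
x(c) = -1 - 2*c - 2*c² (x(c) = -2*((c² + c/(c + c)) + c) = -2*((c² + c/((2*c))) + c) = -2*((c² + (1/(2*c))*c) + c) = -2*((c² + ½) + c) = -2*((½ + c²) + c) = -2*(½ + c + c²) = -1 - 2*c - 2*c²)
(-11983 + x(-37)) + S*4 = (-11983 + (-1 - 2*(-37) - 2*(-37)²)) + (215/638)*4 = (-11983 + (-1 + 74 - 2*1369)) + 430/319 = (-11983 + (-1 + 74 - 2738)) + 430/319 = (-11983 - 2665) + 430/319 = -14648 + 430/319 = -4672282/319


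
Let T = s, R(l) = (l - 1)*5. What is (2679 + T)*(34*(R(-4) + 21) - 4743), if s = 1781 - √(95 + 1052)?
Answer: -21760340 + 4879*√1147 ≈ -2.1595e+7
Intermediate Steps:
R(l) = -5 + 5*l (R(l) = (-1 + l)*5 = -5 + 5*l)
s = 1781 - √1147 ≈ 1747.1
T = 1781 - √1147 ≈ 1747.1
(2679 + T)*(34*(R(-4) + 21) - 4743) = (2679 + (1781 - √1147))*(34*((-5 + 5*(-4)) + 21) - 4743) = (4460 - √1147)*(34*((-5 - 20) + 21) - 4743) = (4460 - √1147)*(34*(-25 + 21) - 4743) = (4460 - √1147)*(34*(-4) - 4743) = (4460 - √1147)*(-136 - 4743) = (4460 - √1147)*(-4879) = -21760340 + 4879*√1147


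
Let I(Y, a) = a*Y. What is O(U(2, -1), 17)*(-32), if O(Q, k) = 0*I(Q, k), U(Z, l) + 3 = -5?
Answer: 0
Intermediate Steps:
U(Z, l) = -8 (U(Z, l) = -3 - 5 = -8)
I(Y, a) = Y*a
O(Q, k) = 0 (O(Q, k) = 0*(Q*k) = 0)
O(U(2, -1), 17)*(-32) = 0*(-32) = 0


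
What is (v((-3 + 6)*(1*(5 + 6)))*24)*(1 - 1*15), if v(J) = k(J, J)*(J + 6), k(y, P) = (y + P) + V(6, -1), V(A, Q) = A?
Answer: -943488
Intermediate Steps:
k(y, P) = 6 + P + y (k(y, P) = (y + P) + 6 = (P + y) + 6 = 6 + P + y)
v(J) = (6 + J)*(6 + 2*J) (v(J) = (6 + J + J)*(J + 6) = (6 + 2*J)*(6 + J) = (6 + J)*(6 + 2*J))
(v((-3 + 6)*(1*(5 + 6)))*24)*(1 - 1*15) = ((2*(3 + (-3 + 6)*(1*(5 + 6)))*(6 + (-3 + 6)*(1*(5 + 6))))*24)*(1 - 1*15) = ((2*(3 + 3*(1*11))*(6 + 3*(1*11)))*24)*(1 - 15) = ((2*(3 + 3*11)*(6 + 3*11))*24)*(-14) = ((2*(3 + 33)*(6 + 33))*24)*(-14) = ((2*36*39)*24)*(-14) = (2808*24)*(-14) = 67392*(-14) = -943488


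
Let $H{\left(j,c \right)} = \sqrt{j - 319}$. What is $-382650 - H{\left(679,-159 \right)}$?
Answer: $-382650 - 6 \sqrt{10} \approx -3.8267 \cdot 10^{5}$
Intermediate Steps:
$H{\left(j,c \right)} = \sqrt{-319 + j}$
$-382650 - H{\left(679,-159 \right)} = -382650 - \sqrt{-319 + 679} = -382650 - \sqrt{360} = -382650 - 6 \sqrt{10}$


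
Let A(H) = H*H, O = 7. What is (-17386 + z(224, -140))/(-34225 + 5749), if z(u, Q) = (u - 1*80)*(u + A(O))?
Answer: -10963/14238 ≈ -0.76998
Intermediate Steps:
A(H) = H²
z(u, Q) = (-80 + u)*(49 + u) (z(u, Q) = (u - 1*80)*(u + 7²) = (u - 80)*(u + 49) = (-80 + u)*(49 + u))
(-17386 + z(224, -140))/(-34225 + 5749) = (-17386 + (-3920 + 224² - 31*224))/(-34225 + 5749) = (-17386 + (-3920 + 50176 - 6944))/(-28476) = (-17386 + 39312)*(-1/28476) = 21926*(-1/28476) = -10963/14238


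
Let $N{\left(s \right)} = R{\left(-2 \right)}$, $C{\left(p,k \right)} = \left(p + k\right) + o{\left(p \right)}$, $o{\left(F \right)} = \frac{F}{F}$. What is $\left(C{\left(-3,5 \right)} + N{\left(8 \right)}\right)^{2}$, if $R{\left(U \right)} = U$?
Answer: $1$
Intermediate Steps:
$o{\left(F \right)} = 1$
$C{\left(p,k \right)} = 1 + k + p$ ($C{\left(p,k \right)} = \left(p + k\right) + 1 = \left(k + p\right) + 1 = 1 + k + p$)
$N{\left(s \right)} = -2$
$\left(C{\left(-3,5 \right)} + N{\left(8 \right)}\right)^{2} = \left(\left(1 + 5 - 3\right) - 2\right)^{2} = \left(3 - 2\right)^{2} = 1^{2} = 1$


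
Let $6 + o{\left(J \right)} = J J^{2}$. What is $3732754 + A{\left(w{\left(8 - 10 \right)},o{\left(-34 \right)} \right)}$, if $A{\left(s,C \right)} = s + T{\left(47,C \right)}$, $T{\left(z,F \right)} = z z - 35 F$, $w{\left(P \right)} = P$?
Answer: $5110811$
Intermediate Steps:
$o{\left(J \right)} = -6 + J^{3}$ ($o{\left(J \right)} = -6 + J J^{2} = -6 + J^{3}$)
$T{\left(z,F \right)} = z^{2} - 35 F$
$A{\left(s,C \right)} = 2209 + s - 35 C$ ($A{\left(s,C \right)} = s - \left(-2209 + 35 C\right) = 2209 + s - 35 C$)
$3732754 + A{\left(w{\left(8 - 10 \right)},o{\left(-34 \right)} \right)} = 3732754 + \left(2209 + \left(8 - 10\right) - 35 \left(-6 + \left(-34\right)^{3}\right)\right) = 3732754 + \left(2209 + \left(8 - 10\right) - 35 \left(-6 - 39304\right)\right) = 3732754 - -1378057 = 3732754 + \left(2209 - 2 + 1375850\right) = 3732754 + 1378057 = 5110811$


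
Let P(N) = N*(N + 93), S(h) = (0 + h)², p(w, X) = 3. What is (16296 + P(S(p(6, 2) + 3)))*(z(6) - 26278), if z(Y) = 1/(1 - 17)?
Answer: -2201050515/4 ≈ -5.5026e+8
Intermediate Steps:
z(Y) = -1/16 (z(Y) = 1/(-16) = -1/16)
S(h) = h²
P(N) = N*(93 + N)
(16296 + P(S(p(6, 2) + 3)))*(z(6) - 26278) = (16296 + (3 + 3)²*(93 + (3 + 3)²))*(-1/16 - 26278) = (16296 + 6²*(93 + 6²))*(-420449/16) = (16296 + 36*(93 + 36))*(-420449/16) = (16296 + 36*129)*(-420449/16) = (16296 + 4644)*(-420449/16) = 20940*(-420449/16) = -2201050515/4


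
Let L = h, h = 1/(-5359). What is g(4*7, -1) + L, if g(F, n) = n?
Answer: -5360/5359 ≈ -1.0002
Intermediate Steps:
h = -1/5359 ≈ -0.00018660
L = -1/5359 ≈ -0.00018660
g(4*7, -1) + L = -1 - 1/5359 = -5360/5359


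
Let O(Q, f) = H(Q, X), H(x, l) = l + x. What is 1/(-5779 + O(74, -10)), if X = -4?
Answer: -1/5709 ≈ -0.00017516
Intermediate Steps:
O(Q, f) = -4 + Q
1/(-5779 + O(74, -10)) = 1/(-5779 + (-4 + 74)) = 1/(-5779 + 70) = 1/(-5709) = -1/5709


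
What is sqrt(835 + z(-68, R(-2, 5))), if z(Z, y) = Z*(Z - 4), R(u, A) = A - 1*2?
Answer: sqrt(5731) ≈ 75.703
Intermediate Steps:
R(u, A) = -2 + A (R(u, A) = A - 2 = -2 + A)
z(Z, y) = Z*(-4 + Z)
sqrt(835 + z(-68, R(-2, 5))) = sqrt(835 - 68*(-4 - 68)) = sqrt(835 - 68*(-72)) = sqrt(835 + 4896) = sqrt(5731)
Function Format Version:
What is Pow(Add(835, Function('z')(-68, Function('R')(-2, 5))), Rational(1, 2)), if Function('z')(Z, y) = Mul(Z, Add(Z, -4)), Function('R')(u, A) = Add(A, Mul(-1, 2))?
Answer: Pow(5731, Rational(1, 2)) ≈ 75.703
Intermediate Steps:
Function('R')(u, A) = Add(-2, A) (Function('R')(u, A) = Add(A, -2) = Add(-2, A))
Function('z')(Z, y) = Mul(Z, Add(-4, Z))
Pow(Add(835, Function('z')(-68, Function('R')(-2, 5))), Rational(1, 2)) = Pow(Add(835, Mul(-68, Add(-4, -68))), Rational(1, 2)) = Pow(Add(835, Mul(-68, -72)), Rational(1, 2)) = Pow(Add(835, 4896), Rational(1, 2)) = Pow(5731, Rational(1, 2))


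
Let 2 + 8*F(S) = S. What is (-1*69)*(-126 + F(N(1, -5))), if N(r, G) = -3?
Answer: 69897/8 ≈ 8737.1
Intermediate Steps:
F(S) = -¼ + S/8
(-1*69)*(-126 + F(N(1, -5))) = (-1*69)*(-126 + (-¼ + (⅛)*(-3))) = -69*(-126 + (-¼ - 3/8)) = -69*(-126 - 5/8) = -69*(-1013/8) = 69897/8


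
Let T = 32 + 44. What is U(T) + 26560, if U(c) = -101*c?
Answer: 18884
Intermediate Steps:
T = 76
U(T) + 26560 = -101*76 + 26560 = -7676 + 26560 = 18884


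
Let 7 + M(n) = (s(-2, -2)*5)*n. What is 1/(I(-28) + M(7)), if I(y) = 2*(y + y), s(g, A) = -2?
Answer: -1/189 ≈ -0.0052910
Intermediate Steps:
I(y) = 4*y (I(y) = 2*(2*y) = 4*y)
M(n) = -7 - 10*n (M(n) = -7 + (-2*5)*n = -7 - 10*n)
1/(I(-28) + M(7)) = 1/(4*(-28) + (-7 - 10*7)) = 1/(-112 + (-7 - 70)) = 1/(-112 - 77) = 1/(-189) = -1/189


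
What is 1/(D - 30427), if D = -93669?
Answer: -1/124096 ≈ -8.0583e-6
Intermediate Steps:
1/(D - 30427) = 1/(-93669 - 30427) = 1/(-124096) = -1/124096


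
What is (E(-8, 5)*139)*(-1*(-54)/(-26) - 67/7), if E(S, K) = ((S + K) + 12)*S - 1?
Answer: 10755820/91 ≈ 1.1820e+5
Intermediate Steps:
E(S, K) = -1 + S*(12 + K + S) (E(S, K) = ((K + S) + 12)*S - 1 = (12 + K + S)*S - 1 = S*(12 + K + S) - 1 = -1 + S*(12 + K + S))
(E(-8, 5)*139)*(-1*(-54)/(-26) - 67/7) = ((-1 + (-8)² + 12*(-8) + 5*(-8))*139)*(-1*(-54)/(-26) - 67/7) = ((-1 + 64 - 96 - 40)*139)*(54*(-1/26) - 67*⅐) = (-73*139)*(-27/13 - 67/7) = -10147*(-1060/91) = 10755820/91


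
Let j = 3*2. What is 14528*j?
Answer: 87168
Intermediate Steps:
j = 6
14528*j = 14528*6 = 87168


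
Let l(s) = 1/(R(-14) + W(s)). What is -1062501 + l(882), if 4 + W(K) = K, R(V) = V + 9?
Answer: -927563372/873 ≈ -1.0625e+6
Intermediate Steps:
R(V) = 9 + V
W(K) = -4 + K
l(s) = 1/(-9 + s) (l(s) = 1/((9 - 14) + (-4 + s)) = 1/(-5 + (-4 + s)) = 1/(-9 + s))
-1062501 + l(882) = -1062501 + 1/(-9 + 882) = -1062501 + 1/873 = -927563372/873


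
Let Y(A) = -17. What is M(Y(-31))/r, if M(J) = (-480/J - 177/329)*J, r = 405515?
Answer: -154911/133414435 ≈ -0.0011611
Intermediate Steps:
M(J) = J*(-177/329 - 480/J) (M(J) = (-480/J - 177*1/329)*J = (-480/J - 177/329)*J = (-177/329 - 480/J)*J = J*(-177/329 - 480/J))
M(Y(-31))/r = (-480 - 177/329*(-17))/405515 = (-480 + 3009/329)*(1/405515) = -154911/329*1/405515 = -154911/133414435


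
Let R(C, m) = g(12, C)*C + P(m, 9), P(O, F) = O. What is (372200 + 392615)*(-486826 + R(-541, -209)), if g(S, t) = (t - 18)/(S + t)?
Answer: -197279389882210/529 ≈ -3.7293e+11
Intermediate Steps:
g(S, t) = (-18 + t)/(S + t)
R(C, m) = m + C*(-18 + C)/(12 + C) (R(C, m) = ((-18 + C)/(12 + C))*C + m = C*(-18 + C)/(12 + C) + m = m + C*(-18 + C)/(12 + C))
(372200 + 392615)*(-486826 + R(-541, -209)) = (372200 + 392615)*(-486826 + (-541*(-18 - 541) - 209*(12 - 541))/(12 - 541)) = 764815*(-486826 + (-541*(-559) - 209*(-529))/(-529)) = 764815*(-486826 - (302419 + 110561)/529) = 764815*(-486826 - 1/529*412980) = 764815*(-486826 - 412980/529) = 764815*(-257943934/529) = -197279389882210/529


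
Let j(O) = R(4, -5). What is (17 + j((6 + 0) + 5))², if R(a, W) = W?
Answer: 144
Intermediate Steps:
j(O) = -5
(17 + j((6 + 0) + 5))² = (17 - 5)² = 12² = 144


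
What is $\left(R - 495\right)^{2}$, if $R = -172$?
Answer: $444889$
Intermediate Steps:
$\left(R - 495\right)^{2} = \left(-172 - 495\right)^{2} = \left(-667\right)^{2} = 444889$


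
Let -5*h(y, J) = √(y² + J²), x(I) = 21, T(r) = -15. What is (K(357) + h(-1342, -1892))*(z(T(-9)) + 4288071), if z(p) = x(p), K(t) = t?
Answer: 1530848844 - 94338024*√11117/5 ≈ -4.5850e+8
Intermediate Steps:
h(y, J) = -√(J² + y²)/5 (h(y, J) = -√(y² + J²)/5 = -√(J² + y²)/5)
z(p) = 21
(K(357) + h(-1342, -1892))*(z(T(-9)) + 4288071) = (357 - √((-1892)² + (-1342)²)/5)*(21 + 4288071) = (357 - √(3579664 + 1800964)/5)*4288092 = (357 - 22*√11117/5)*4288092 = 1530848844 - 94338024*√11117/5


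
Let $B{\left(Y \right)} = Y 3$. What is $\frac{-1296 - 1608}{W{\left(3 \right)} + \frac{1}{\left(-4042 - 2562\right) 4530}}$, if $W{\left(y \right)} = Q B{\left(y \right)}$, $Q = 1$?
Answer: $- \frac{86876412480}{269245079} \approx -322.67$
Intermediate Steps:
$B{\left(Y \right)} = 3 Y$
$W{\left(y \right)} = 3 y$ ($W{\left(y \right)} = 1 \cdot 3 y = 3 y$)
$\frac{-1296 - 1608}{W{\left(3 \right)} + \frac{1}{\left(-4042 - 2562\right) 4530}} = \frac{-1296 - 1608}{3 \cdot 3 + \frac{1}{\left(-4042 - 2562\right) 4530}} = - \frac{2904}{9 + \frac{1}{-6604} \cdot \frac{1}{4530}} = - \frac{2904}{9 - \frac{1}{29916120}} = - \frac{2904}{\frac{269245079}{29916120}} = \left(-2904\right) \frac{29916120}{269245079} = - \frac{86876412480}{269245079}$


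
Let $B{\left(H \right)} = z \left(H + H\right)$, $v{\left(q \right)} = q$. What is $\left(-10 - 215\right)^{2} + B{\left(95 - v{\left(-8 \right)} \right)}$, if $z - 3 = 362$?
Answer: $125815$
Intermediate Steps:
$z = 365$ ($z = 3 + 362 = 365$)
$B{\left(H \right)} = 730 H$ ($B{\left(H \right)} = 365 \left(H + H\right) = 365 \cdot 2 H = 730 H$)
$\left(-10 - 215\right)^{2} + B{\left(95 - v{\left(-8 \right)} \right)} = \left(-10 - 215\right)^{2} + 730 \left(95 - -8\right) = \left(-225\right)^{2} + 730 \left(95 + 8\right) = 50625 + 730 \cdot 103 = 50625 + 75190 = 125815$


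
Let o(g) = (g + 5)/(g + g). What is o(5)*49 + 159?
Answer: 208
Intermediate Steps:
o(g) = (5 + g)/(2*g) (o(g) = (5 + g)/((2*g)) = (5 + g)*(1/(2*g)) = (5 + g)/(2*g))
o(5)*49 + 159 = ((½)*(5 + 5)/5)*49 + 159 = ((½)*(⅕)*10)*49 + 159 = 1*49 + 159 = 49 + 159 = 208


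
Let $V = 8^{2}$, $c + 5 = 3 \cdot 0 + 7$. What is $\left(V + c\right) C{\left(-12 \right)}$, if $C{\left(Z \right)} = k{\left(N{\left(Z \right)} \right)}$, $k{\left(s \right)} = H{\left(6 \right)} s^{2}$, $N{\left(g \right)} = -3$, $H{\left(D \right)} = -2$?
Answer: $-1188$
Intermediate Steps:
$k{\left(s \right)} = - 2 s^{2}$
$C{\left(Z \right)} = -18$ ($C{\left(Z \right)} = - 2 \left(-3\right)^{2} = \left(-2\right) 9 = -18$)
$c = 2$ ($c = -5 + \left(3 \cdot 0 + 7\right) = -5 + \left(0 + 7\right) = -5 + 7 = 2$)
$V = 64$
$\left(V + c\right) C{\left(-12 \right)} = \left(64 + 2\right) \left(-18\right) = 66 \left(-18\right) = -1188$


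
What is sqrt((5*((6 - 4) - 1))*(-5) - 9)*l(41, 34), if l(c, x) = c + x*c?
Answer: 1435*I*sqrt(34) ≈ 8367.4*I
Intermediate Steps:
l(c, x) = c + c*x
sqrt((5*((6 - 4) - 1))*(-5) - 9)*l(41, 34) = sqrt((5*((6 - 4) - 1))*(-5) - 9)*(41*(1 + 34)) = sqrt((5*(2 - 1))*(-5) - 9)*(41*35) = sqrt((5*1)*(-5) - 9)*1435 = sqrt(5*(-5) - 9)*1435 = sqrt(-25 - 9)*1435 = sqrt(-34)*1435 = (I*sqrt(34))*1435 = 1435*I*sqrt(34)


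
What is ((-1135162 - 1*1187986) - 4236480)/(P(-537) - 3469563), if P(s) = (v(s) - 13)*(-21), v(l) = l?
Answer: 6559628/3458013 ≈ 1.8969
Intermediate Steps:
P(s) = 273 - 21*s (P(s) = (s - 13)*(-21) = (-13 + s)*(-21) = 273 - 21*s)
((-1135162 - 1*1187986) - 4236480)/(P(-537) - 3469563) = ((-1135162 - 1*1187986) - 4236480)/((273 - 21*(-537)) - 3469563) = ((-1135162 - 1187986) - 4236480)/((273 + 11277) - 3469563) = (-2323148 - 4236480)/(11550 - 3469563) = -6559628/(-3458013) = -6559628*(-1/3458013) = 6559628/3458013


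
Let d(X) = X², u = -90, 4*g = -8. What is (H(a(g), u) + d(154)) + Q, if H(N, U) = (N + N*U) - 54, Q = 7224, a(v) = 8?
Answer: 30174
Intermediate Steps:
g = -2 (g = (¼)*(-8) = -2)
H(N, U) = -54 + N + N*U
(H(a(g), u) + d(154)) + Q = ((-54 + 8 + 8*(-90)) + 154²) + 7224 = ((-54 + 8 - 720) + 23716) + 7224 = (-766 + 23716) + 7224 = 22950 + 7224 = 30174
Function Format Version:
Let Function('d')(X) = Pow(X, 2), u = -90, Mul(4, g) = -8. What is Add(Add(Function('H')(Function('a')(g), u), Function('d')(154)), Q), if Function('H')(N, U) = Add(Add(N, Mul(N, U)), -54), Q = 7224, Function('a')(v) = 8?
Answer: 30174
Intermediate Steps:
g = -2 (g = Mul(Rational(1, 4), -8) = -2)
Function('H')(N, U) = Add(-54, N, Mul(N, U))
Add(Add(Function('H')(Function('a')(g), u), Function('d')(154)), Q) = Add(Add(Add(-54, 8, Mul(8, -90)), Pow(154, 2)), 7224) = Add(Add(Add(-54, 8, -720), 23716), 7224) = Add(Add(-766, 23716), 7224) = Add(22950, 7224) = 30174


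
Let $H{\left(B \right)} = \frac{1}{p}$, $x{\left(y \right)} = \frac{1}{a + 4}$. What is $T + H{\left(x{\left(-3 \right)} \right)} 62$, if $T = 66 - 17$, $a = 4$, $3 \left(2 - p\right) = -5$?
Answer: $\frac{725}{11} \approx 65.909$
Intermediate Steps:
$p = \frac{11}{3}$ ($p = 2 - - \frac{5}{3} = 2 + \frac{5}{3} = \frac{11}{3} \approx 3.6667$)
$x{\left(y \right)} = \frac{1}{8}$ ($x{\left(y \right)} = \frac{1}{4 + 4} = \frac{1}{8}$)
$H{\left(B \right)} = \frac{3}{11}$ ($H{\left(B \right)} = \frac{1}{\frac{11}{3}} = \frac{3}{11}$)
$T = 49$ ($T = 66 - 17 = 49$)
$T + H{\left(x{\left(-3 \right)} \right)} 62 = 49 + \frac{3}{11} \cdot 62 = 49 + \frac{186}{11} = \frac{725}{11}$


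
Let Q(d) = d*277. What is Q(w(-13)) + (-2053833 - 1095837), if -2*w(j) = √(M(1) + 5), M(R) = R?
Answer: -3149670 - 277*√6/2 ≈ -3.1500e+6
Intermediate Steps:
w(j) = -√6/2 (w(j) = -√(1 + 5)/2 = -√6/2)
Q(d) = 277*d
Q(w(-13)) + (-2053833 - 1095837) = 277*(-√6/2) + (-2053833 - 1095837) = -277*√6/2 - 3149670 = -3149670 - 277*√6/2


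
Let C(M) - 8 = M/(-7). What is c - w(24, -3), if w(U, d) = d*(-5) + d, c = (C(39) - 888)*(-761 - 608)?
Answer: 8486347/7 ≈ 1.2123e+6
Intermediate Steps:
C(M) = 8 - M/7 (C(M) = 8 + M/(-7) = 8 + M*(-⅐) = 8 - M/7)
c = 8486431/7 (c = ((8 - ⅐*39) - 888)*(-761 - 608) = ((8 - 39/7) - 888)*(-1369) = (17/7 - 888)*(-1369) = -6199/7*(-1369) = 8486431/7 ≈ 1.2123e+6)
w(U, d) = -4*d (w(U, d) = -5*d + d = -4*d)
c - w(24, -3) = 8486431/7 - (-4)*(-3) = 8486431/7 - 1*12 = 8486431/7 - 12 = 8486347/7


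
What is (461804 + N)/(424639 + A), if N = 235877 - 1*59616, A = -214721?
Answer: 638065/209918 ≈ 3.0396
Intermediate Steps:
N = 176261 (N = 235877 - 59616 = 176261)
(461804 + N)/(424639 + A) = (461804 + 176261)/(424639 - 214721) = 638065/209918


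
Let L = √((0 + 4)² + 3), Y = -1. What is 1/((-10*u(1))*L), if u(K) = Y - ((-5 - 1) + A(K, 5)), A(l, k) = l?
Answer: -√19/760 ≈ -0.0057354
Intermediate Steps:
L = √19 (L = √(4² + 3) = √(16 + 3) = √19 ≈ 4.3589)
u(K) = 5 - K (u(K) = -1 - ((-5 - 1) + K) = -1 - (-6 + K) = -1 + (6 - K) = 5 - K)
1/((-10*u(1))*L) = 1/((-10*(5 - 1*1))*√19) = 1/((-10*(5 - 1))*√19) = 1/((-10*4)*√19) = 1/(-40*√19) = -√19/760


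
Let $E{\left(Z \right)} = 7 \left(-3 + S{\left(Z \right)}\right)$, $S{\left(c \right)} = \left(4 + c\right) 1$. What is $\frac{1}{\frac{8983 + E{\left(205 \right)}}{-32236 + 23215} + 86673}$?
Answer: $\frac{3007}{260622236} \approx 1.1538 \cdot 10^{-5}$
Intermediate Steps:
$S{\left(c \right)} = 4 + c$
$E{\left(Z \right)} = 7 + 7 Z$ ($E{\left(Z \right)} = 7 \left(-3 + \left(4 + Z\right)\right) = 7 \left(1 + Z\right) = 7 + 7 Z$)
$\frac{1}{\frac{8983 + E{\left(205 \right)}}{-32236 + 23215} + 86673} = \frac{1}{\frac{8983 + \left(7 + 7 \cdot 205\right)}{-32236 + 23215} + 86673} = \frac{1}{\frac{8983 + \left(7 + 1435\right)}{-9021} + 86673} = \frac{1}{\left(8983 + 1442\right) \left(- \frac{1}{9021}\right) + 86673} = \frac{1}{10425 \left(- \frac{1}{9021}\right) + 86673} = \frac{1}{- \frac{3475}{3007} + 86673} = \frac{1}{\frac{260622236}{3007}} = \frac{3007}{260622236}$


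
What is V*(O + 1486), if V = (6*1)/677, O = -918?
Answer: 3408/677 ≈ 5.0340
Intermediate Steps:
V = 6/677 (V = 6*(1/677) = 6/677 ≈ 0.0088626)
V*(O + 1486) = 6*(-918 + 1486)/677 = (6/677)*568 = 3408/677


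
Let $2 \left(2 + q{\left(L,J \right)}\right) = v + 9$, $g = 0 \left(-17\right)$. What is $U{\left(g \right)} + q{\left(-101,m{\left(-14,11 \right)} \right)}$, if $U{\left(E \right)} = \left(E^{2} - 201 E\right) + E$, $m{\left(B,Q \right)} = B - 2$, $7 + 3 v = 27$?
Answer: $\frac{35}{6} \approx 5.8333$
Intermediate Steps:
$v = \frac{20}{3}$ ($v = - \frac{7}{3} + \frac{1}{3} \cdot 27 = - \frac{7}{3} + 9 = \frac{20}{3} \approx 6.6667$)
$m{\left(B,Q \right)} = -2 + B$ ($m{\left(B,Q \right)} = B - 2 = -2 + B$)
$g = 0$
$U{\left(E \right)} = E^{2} - 200 E$
$q{\left(L,J \right)} = \frac{35}{6}$ ($q{\left(L,J \right)} = -2 + \frac{\frac{20}{3} + 9}{2} = -2 + \frac{1}{2} \cdot \frac{47}{3} = -2 + \frac{47}{6} = \frac{35}{6}$)
$U{\left(g \right)} + q{\left(-101,m{\left(-14,11 \right)} \right)} = 0 \left(-200 + 0\right) + \frac{35}{6} = 0 \left(-200\right) + \frac{35}{6} = 0 + \frac{35}{6} = \frac{35}{6}$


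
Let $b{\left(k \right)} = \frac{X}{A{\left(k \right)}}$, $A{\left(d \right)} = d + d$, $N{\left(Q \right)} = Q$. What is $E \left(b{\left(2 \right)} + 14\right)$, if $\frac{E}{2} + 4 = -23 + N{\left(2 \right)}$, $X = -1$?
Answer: $- \frac{1375}{2} \approx -687.5$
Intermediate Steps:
$E = -50$ ($E = -8 + 2 \left(-23 + 2\right) = -8 + 2 \left(-21\right) = -8 - 42 = -50$)
$A{\left(d \right)} = 2 d$
$b{\left(k \right)} = - \frac{1}{2 k}$
$E \left(b{\left(2 \right)} + 14\right) = - 50 \left(- \frac{1}{2 \cdot 2} + 14\right) = - 50 \left(\left(- \frac{1}{2}\right) \frac{1}{2} + 14\right) = - 50 \left(- \frac{1}{4} + 14\right) = \left(-50\right) \frac{55}{4} = - \frac{1375}{2}$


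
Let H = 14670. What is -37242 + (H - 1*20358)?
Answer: -42930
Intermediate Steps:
-37242 + (H - 1*20358) = -37242 + (14670 - 1*20358) = -37242 + (14670 - 20358) = -37242 - 5688 = -42930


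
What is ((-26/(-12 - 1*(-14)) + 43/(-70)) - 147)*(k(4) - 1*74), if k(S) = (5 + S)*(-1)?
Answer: 933169/70 ≈ 13331.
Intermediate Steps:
k(S) = -5 - S
((-26/(-12 - 1*(-14)) + 43/(-70)) - 147)*(k(4) - 1*74) = ((-26/(-12 - 1*(-14)) + 43/(-70)) - 147)*((-5 - 1*4) - 1*74) = ((-26/(-12 + 14) + 43*(-1/70)) - 147)*((-5 - 4) - 74) = ((-26/2 - 43/70) - 147)*(-9 - 74) = ((-26*1/2 - 43/70) - 147)*(-83) = ((-13 - 43/70) - 147)*(-83) = (-953/70 - 147)*(-83) = -11243/70*(-83) = 933169/70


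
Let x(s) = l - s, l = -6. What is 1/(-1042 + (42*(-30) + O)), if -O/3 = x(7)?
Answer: -1/2263 ≈ -0.00044189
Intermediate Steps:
x(s) = -6 - s
O = 39 (O = -3*(-6 - 1*7) = -3*(-6 - 7) = -3*(-13) = 39)
1/(-1042 + (42*(-30) + O)) = 1/(-1042 + (42*(-30) + 39)) = 1/(-1042 + (-1260 + 39)) = 1/(-1042 - 1221) = 1/(-2263) = -1/2263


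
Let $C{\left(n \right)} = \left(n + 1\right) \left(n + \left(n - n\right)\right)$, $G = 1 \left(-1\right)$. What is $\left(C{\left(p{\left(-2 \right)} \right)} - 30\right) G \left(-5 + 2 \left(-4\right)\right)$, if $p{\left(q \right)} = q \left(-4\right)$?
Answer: $546$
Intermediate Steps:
$p{\left(q \right)} = - 4 q$
$G = -1$
$C{\left(n \right)} = n \left(1 + n\right)$ ($C{\left(n \right)} = \left(1 + n\right) \left(n + 0\right) = \left(1 + n\right) n = n \left(1 + n\right)$)
$\left(C{\left(p{\left(-2 \right)} \right)} - 30\right) G \left(-5 + 2 \left(-4\right)\right) = \left(\left(-4\right) \left(-2\right) \left(1 - -8\right) - 30\right) \left(- (-5 + 2 \left(-4\right))\right) = \left(8 \left(1 + 8\right) - 30\right) \left(- (-5 - 8)\right) = \left(8 \cdot 9 - 30\right) \left(\left(-1\right) \left(-13\right)\right) = \left(72 - 30\right) 13 = 42 \cdot 13 = 546$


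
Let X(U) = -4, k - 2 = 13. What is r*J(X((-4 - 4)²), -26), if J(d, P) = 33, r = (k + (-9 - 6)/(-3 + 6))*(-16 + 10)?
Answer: -1980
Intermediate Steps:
k = 15 (k = 2 + 13 = 15)
r = -60 (r = (15 + (-9 - 6)/(-3 + 6))*(-16 + 10) = (15 - 15/3)*(-6) = (15 - 15*⅓)*(-6) = (15 - 5)*(-6) = 10*(-6) = -60)
r*J(X((-4 - 4)²), -26) = -60*33 = -1980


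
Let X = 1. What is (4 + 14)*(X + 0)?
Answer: 18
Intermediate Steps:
(4 + 14)*(X + 0) = (4 + 14)*(1 + 0) = 18*1 = 18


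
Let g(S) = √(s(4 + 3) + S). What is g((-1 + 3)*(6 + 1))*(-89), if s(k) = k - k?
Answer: -89*√14 ≈ -333.01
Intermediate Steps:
s(k) = 0
g(S) = √S (g(S) = √(0 + S) = √S)
g((-1 + 3)*(6 + 1))*(-89) = √((-1 + 3)*(6 + 1))*(-89) = √(2*7)*(-89) = √14*(-89) = -89*√14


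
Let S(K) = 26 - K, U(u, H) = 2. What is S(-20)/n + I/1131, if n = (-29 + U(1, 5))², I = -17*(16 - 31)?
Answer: 79307/274833 ≈ 0.28856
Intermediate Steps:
I = 255 (I = -17*(-15) = 255)
n = 729 (n = (-29 + 2)² = (-27)² = 729)
S(-20)/n + I/1131 = (26 - 1*(-20))/729 + 255/1131 = (26 + 20)*(1/729) + 255*(1/1131) = 46*(1/729) + 85/377 = 46/729 + 85/377 = 79307/274833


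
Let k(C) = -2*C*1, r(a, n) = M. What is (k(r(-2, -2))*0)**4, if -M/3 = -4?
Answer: 0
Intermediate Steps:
M = 12 (M = -3*(-4) = 12)
r(a, n) = 12
k(C) = -2*C
(k(r(-2, -2))*0)**4 = (-2*12*0)**4 = (-24*0)**4 = 0**4 = 0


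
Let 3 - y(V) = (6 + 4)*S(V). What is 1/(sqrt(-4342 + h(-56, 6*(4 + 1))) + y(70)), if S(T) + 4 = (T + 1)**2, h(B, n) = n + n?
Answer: -50367/2536838971 - I*sqrt(4282)/2536838971 ≈ -1.9854e-5 - 2.5795e-8*I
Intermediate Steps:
h(B, n) = 2*n
S(T) = -4 + (1 + T)**2 (S(T) = -4 + (T + 1)**2 = -4 + (1 + T)**2)
y(V) = 43 - 10*(1 + V)**2 (y(V) = 3 - (6 + 4)*(-4 + (1 + V)**2) = 3 - 10*(-4 + (1 + V)**2) = 3 - (-40 + 10*(1 + V)**2) = 3 + (40 - 10*(1 + V)**2) = 43 - 10*(1 + V)**2)
1/(sqrt(-4342 + h(-56, 6*(4 + 1))) + y(70)) = 1/(sqrt(-4342 + 2*(6*(4 + 1))) + (43 - 10*(1 + 70)**2)) = 1/(sqrt(-4342 + 2*(6*5)) + (43 - 10*71**2)) = 1/(sqrt(-4342 + 2*30) + (43 - 10*5041)) = 1/(sqrt(-4342 + 60) + (43 - 50410)) = 1/(sqrt(-4282) - 50367) = 1/(I*sqrt(4282) - 50367) = 1/(-50367 + I*sqrt(4282))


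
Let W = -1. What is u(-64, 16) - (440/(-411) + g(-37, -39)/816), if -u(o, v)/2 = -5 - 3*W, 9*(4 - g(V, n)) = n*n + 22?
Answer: 5308091/1006128 ≈ 5.2758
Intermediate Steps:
g(V, n) = 14/9 - n²/9 (g(V, n) = 4 - (n*n + 22)/9 = 4 - (n² + 22)/9 = 4 - (22 + n²)/9 = 4 + (-22/9 - n²/9) = 14/9 - n²/9)
u(o, v) = 4 (u(o, v) = -2*(-5 - 3*(-1)) = -2*(-5 + 3) = -2*(-2) = 4)
u(-64, 16) - (440/(-411) + g(-37, -39)/816) = 4 - (440/(-411) + (14/9 - ⅑*(-39)²)/816) = 4 - (440*(-1/411) + (14/9 - ⅑*1521)*(1/816)) = 4 - (-440/411 + (14/9 - 169)*(1/816)) = 4 - (-440/411 - 1507/9*1/816) = 4 - (-440/411 - 1507/7344) = 4 - 1*(-1283579/1006128) = 4 + 1283579/1006128 = 5308091/1006128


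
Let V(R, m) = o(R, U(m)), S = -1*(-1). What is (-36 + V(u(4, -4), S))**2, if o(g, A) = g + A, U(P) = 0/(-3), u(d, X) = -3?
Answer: 1521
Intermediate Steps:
S = 1
U(P) = 0 (U(P) = 0*(-1/3) = 0)
o(g, A) = A + g
V(R, m) = R (V(R, m) = 0 + R = R)
(-36 + V(u(4, -4), S))**2 = (-36 - 3)**2 = (-39)**2 = 1521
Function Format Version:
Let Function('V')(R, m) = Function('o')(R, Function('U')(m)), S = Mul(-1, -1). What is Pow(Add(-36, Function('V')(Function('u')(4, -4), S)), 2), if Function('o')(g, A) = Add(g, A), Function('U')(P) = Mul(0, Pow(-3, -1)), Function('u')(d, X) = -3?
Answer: 1521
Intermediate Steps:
S = 1
Function('U')(P) = 0 (Function('U')(P) = Mul(0, Rational(-1, 3)) = 0)
Function('o')(g, A) = Add(A, g)
Function('V')(R, m) = R (Function('V')(R, m) = Add(0, R) = R)
Pow(Add(-36, Function('V')(Function('u')(4, -4), S)), 2) = Pow(Add(-36, -3), 2) = Pow(-39, 2) = 1521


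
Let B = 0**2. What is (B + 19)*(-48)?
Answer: -912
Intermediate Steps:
B = 0
(B + 19)*(-48) = (0 + 19)*(-48) = 19*(-48) = -912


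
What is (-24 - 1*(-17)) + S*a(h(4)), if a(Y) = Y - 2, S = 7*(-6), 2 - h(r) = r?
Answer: 161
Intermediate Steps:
h(r) = 2 - r
S = -42
a(Y) = -2 + Y
(-24 - 1*(-17)) + S*a(h(4)) = (-24 - 1*(-17)) - 42*(-2 + (2 - 1*4)) = (-24 + 17) - 42*(-2 + (2 - 4)) = -7 - 42*(-2 - 2) = -7 - 42*(-4) = -7 + 168 = 161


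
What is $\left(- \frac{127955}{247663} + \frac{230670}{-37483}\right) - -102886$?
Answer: $\frac{955044475671419}{9283152229} \approx 1.0288 \cdot 10^{5}$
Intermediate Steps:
$\left(- \frac{127955}{247663} + \frac{230670}{-37483}\right) - -102886 = \left(\left(-127955\right) \frac{1}{247663} + 230670 \left(- \frac{1}{37483}\right)\right) + 102886 = \left(- \frac{127955}{247663} - \frac{230670}{37483}\right) + 102886 = - \frac{61924561475}{9283152229} + 102886 = \frac{955044475671419}{9283152229}$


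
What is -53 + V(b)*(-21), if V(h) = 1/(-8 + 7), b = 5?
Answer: -32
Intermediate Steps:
V(h) = -1 (V(h) = 1/(-1) = -1)
-53 + V(b)*(-21) = -53 - 1*(-21) = -53 + 21 = -32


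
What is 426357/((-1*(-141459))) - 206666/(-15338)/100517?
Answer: 109559417346836/36348591356569 ≈ 3.0141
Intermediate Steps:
426357/((-1*(-141459))) - 206666/(-15338)/100517 = 426357/141459 - 206666*(-1/15338)*(1/100517) = 426357*(1/141459) + (103333/7669)*(1/100517) = 142119/47153 + 103333/770864873 = 109559417346836/36348591356569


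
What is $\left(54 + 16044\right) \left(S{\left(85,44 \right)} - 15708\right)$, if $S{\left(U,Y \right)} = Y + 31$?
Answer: $-251660034$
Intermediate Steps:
$S{\left(U,Y \right)} = 31 + Y$
$\left(54 + 16044\right) \left(S{\left(85,44 \right)} - 15708\right) = \left(54 + 16044\right) \left(\left(31 + 44\right) - 15708\right) = 16098 \left(75 - 15708\right) = 16098 \left(-15633\right) = -251660034$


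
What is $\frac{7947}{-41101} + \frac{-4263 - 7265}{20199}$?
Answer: $- \frac{634333781}{830199099} \approx -0.76407$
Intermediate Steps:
$\frac{7947}{-41101} + \frac{-4263 - 7265}{20199} = 7947 \left(- \frac{1}{41101}\right) - \frac{11528}{20199} = - \frac{7947}{41101} - \frac{11528}{20199} = - \frac{634333781}{830199099}$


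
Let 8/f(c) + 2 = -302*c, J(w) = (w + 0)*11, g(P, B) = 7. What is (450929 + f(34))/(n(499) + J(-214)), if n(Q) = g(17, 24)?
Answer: -2315520411/12051845 ≈ -192.13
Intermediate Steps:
J(w) = 11*w (J(w) = w*11 = 11*w)
f(c) = 8/(-2 - 302*c)
n(Q) = 7
(450929 + f(34))/(n(499) + J(-214)) = (450929 - 4/(1 + 151*34))/(7 + 11*(-214)) = (450929 - 4/(1 + 5134))/(7 - 2354) = (450929 - 4/5135)/(-2347) = (450929 - 4*1/5135)*(-1/2347) = (450929 - 4/5135)*(-1/2347) = (2315520411/5135)*(-1/2347) = -2315520411/12051845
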